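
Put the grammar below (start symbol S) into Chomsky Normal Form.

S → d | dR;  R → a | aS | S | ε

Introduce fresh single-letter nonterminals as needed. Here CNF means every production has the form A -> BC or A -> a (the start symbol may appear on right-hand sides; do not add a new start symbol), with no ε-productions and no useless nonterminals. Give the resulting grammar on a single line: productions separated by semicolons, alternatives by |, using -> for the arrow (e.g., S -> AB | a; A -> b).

Nullable: {R}; after ε-elimination: S -> d | dR; R -> S | a | aS.
After unit-elimination: S -> d | dR; R -> a | d | aS | dR.
TERM: introduce A -> a, B -> d and substitute in every rule of length ≥2.

S -> d | BR; A -> a; B -> d; R -> a | d | AS | BR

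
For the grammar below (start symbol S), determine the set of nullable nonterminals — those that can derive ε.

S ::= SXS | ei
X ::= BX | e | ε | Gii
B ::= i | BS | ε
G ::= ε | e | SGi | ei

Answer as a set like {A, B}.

Directly nullable (have an ε-rule): {B, G, X}.
Not nullable: S — each has a terminal in every rule's right-hand side or depends on a non-nullable symbol.

{B, G, X}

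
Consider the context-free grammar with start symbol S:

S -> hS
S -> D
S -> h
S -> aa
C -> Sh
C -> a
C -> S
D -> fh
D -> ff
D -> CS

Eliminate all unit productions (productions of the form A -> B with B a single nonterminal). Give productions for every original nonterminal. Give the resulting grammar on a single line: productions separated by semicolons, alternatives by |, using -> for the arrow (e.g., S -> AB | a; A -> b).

S -> h | CS | aa | ff | fh | hS; C -> a | h | CS | Sh | aa | ff | fh | hS; D -> CS | ff | fh

Unit productions: C->S, S->D.
Unit pairs (A ⇒* B via units): (C,D), (C,S), (S,D).
S: inherits non-unit rules of {D, S} → CS | aa | ff | fh | h | hS.
C: inherits non-unit rules of {C, D, S} → CS | Sh | a | aa | ff | fh | h | hS.
D: inherits non-unit rules of {D} → CS | ff | fh.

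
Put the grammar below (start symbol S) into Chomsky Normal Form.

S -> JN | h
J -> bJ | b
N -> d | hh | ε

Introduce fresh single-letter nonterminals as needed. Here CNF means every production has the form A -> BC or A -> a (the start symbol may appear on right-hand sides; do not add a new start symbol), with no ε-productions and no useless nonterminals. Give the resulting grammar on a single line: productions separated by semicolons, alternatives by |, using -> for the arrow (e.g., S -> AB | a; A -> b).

S -> b | h | AJ | JN; A -> b; B -> h; J -> b | AJ; N -> d | BB

Nullable: {N}; after ε-elimination: S -> J | h | JN; J -> b | bJ; N -> d | hh.
After unit-elimination: S -> b | h | JN | bJ; J -> b | bJ; N -> d | hh.
TERM: introduce A -> b, B -> h and substitute in every rule of length ≥2.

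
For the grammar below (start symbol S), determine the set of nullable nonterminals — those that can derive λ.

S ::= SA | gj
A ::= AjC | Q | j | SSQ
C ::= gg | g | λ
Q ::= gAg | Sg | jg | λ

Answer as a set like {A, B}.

{A, C, Q}

Directly nullable (have an ε-rule): {C, Q}.
A is nullable via A -> Q (every symbol on the right is already known nullable).
Not nullable: S — each has a terminal in every rule's right-hand side or depends on a non-nullable symbol.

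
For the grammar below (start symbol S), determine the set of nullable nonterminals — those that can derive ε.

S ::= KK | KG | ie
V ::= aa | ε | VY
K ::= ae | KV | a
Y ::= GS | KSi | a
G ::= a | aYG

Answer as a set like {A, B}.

{V}

Directly nullable (have an ε-rule): {V}.
Not nullable: G, K, S, Y — each has a terminal in every rule's right-hand side or depends on a non-nullable symbol.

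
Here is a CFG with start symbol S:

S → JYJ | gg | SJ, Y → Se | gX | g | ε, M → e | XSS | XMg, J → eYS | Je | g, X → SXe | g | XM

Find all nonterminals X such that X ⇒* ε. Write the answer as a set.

{Y}

Directly nullable (have an ε-rule): {Y}.
Not nullable: J, M, S, X — each has a terminal in every rule's right-hand side or depends on a non-nullable symbol.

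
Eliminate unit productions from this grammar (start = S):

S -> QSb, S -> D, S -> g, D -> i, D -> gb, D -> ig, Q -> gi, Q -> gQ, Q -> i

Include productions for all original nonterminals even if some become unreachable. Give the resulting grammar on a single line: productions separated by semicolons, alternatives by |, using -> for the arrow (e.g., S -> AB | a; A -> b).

S -> g | i | gb | ig | QSb; D -> i | gb | ig; Q -> i | gQ | gi

Unit productions: S->D.
Unit pairs (A ⇒* B via units): (S,D).
S: inherits non-unit rules of {D, S} → QSb | g | gb | i | ig.
D: inherits non-unit rules of {D} → gb | i | ig.
Q: inherits non-unit rules of {Q} → gQ | gi | i.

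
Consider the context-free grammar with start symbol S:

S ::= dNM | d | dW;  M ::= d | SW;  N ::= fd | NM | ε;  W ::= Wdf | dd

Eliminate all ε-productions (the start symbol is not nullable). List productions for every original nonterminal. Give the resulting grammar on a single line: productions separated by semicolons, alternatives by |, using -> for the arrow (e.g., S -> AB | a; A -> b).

S -> d | dM | dW | dNM; M -> d | SW; N -> M | NM | fd; W -> dd | Wdf

Nullable set: {N}.
S -> dNM: N nullable, giving dM | dNM.
Drop N -> ε.
N -> NM: N nullable, giving M | NM.
Unchanged (no nullable symbols): S -> d; S -> dW; M -> SW; M -> d; N -> fd; W -> Wdf; W -> dd.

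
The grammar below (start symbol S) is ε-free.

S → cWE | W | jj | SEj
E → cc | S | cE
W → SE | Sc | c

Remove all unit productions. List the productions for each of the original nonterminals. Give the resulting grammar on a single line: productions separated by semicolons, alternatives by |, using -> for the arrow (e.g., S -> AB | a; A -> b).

Unit productions: E->S, S->W.
Unit pairs (A ⇒* B via units): (E,S), (E,W), (S,W).
S: inherits non-unit rules of {S, W} → SE | SEj | Sc | c | cWE | jj.
E: inherits non-unit rules of {E, S, W} → SE | SEj | Sc | c | cE | cWE | cc | jj.
W: inherits non-unit rules of {W} → SE | Sc | c.

S -> c | SE | Sc | jj | SEj | cWE; E -> c | SE | Sc | cE | cc | jj | SEj | cWE; W -> c | SE | Sc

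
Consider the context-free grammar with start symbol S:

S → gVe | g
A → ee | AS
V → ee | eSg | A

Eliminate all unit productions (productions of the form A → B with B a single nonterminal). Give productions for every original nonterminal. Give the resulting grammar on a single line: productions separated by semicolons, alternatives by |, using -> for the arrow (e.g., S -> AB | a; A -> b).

S -> g | gVe; A -> AS | ee; V -> AS | ee | eSg

Unit productions: V->A.
Unit pairs (A ⇒* B via units): (V,A).
S: inherits non-unit rules of {S} → g | gVe.
A: inherits non-unit rules of {A} → AS | ee.
V: inherits non-unit rules of {A, V} → AS | eSg | ee.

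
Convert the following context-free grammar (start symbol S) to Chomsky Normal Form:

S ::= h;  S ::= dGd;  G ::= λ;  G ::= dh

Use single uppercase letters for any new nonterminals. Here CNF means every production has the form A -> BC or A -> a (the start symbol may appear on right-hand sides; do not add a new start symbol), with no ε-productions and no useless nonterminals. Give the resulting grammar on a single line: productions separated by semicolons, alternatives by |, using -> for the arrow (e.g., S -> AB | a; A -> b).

S -> h | AA | AC; A -> d; B -> h; C -> GA; G -> AB

Nullable: {G}; after ε-elimination: S -> h | dd | dGd; G -> dh.
No unit productions to eliminate.
TERM: introduce A -> d, B -> h and substitute in every rule of length ≥2.
BIN: S -> AGA becomes S -> AC, C -> GA.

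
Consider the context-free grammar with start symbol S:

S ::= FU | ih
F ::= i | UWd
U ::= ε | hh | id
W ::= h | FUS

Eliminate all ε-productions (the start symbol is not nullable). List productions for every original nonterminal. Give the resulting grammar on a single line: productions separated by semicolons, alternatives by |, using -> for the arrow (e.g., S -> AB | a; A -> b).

S -> F | FU | ih; F -> i | Wd | UWd; U -> hh | id; W -> h | FS | FUS

Nullable set: {U}.
S -> FU: U nullable, giving F | FU.
F -> UWd: U nullable, giving UWd | Wd.
Drop U -> ε.
W -> FUS: U nullable, giving FS | FUS.
Unchanged (no nullable symbols): S -> ih; F -> i; U -> hh; U -> id; W -> h.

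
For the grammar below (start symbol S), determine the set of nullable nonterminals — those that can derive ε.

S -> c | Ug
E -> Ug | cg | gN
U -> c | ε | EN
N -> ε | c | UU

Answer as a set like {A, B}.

{N, U}

Directly nullable (have an ε-rule): {N, U}.
Not nullable: E, S — each has a terminal in every rule's right-hand side or depends on a non-nullable symbol.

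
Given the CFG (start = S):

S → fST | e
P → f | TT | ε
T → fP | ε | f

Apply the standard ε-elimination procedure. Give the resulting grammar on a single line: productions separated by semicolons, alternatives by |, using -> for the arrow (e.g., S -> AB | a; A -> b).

S -> e | fS | fST; P -> T | f | TT; T -> f | fP

Nullable set: {P, T}.
S -> fST: T nullable, giving fS | fST.
Drop P -> ε.
P -> TT: T, T nullable, giving T | TT.
Drop T -> ε.
T -> fP: P nullable, giving f | fP.
Unchanged (no nullable symbols): S -> e; P -> f; T -> f.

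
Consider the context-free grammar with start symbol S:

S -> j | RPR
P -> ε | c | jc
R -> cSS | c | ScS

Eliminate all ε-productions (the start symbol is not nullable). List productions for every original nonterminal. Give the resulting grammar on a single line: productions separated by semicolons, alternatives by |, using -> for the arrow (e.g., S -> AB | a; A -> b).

S -> j | RR | RPR; P -> c | jc; R -> c | ScS | cSS

Nullable set: {P}.
S -> RPR: P nullable, giving RPR | RR.
Drop P -> ε.
Unchanged (no nullable symbols): S -> j; P -> c; P -> jc; R -> ScS; R -> c; R -> cSS.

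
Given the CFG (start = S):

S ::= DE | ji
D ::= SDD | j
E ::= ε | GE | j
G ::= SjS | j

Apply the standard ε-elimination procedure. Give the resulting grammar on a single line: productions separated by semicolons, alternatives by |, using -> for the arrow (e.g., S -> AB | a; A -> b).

S -> D | DE | ji; D -> j | SDD; E -> G | j | GE; G -> j | SjS

Nullable set: {E}.
S -> DE: E nullable, giving D | DE.
Drop E -> ε.
E -> GE: E nullable, giving G | GE.
Unchanged (no nullable symbols): S -> ji; D -> SDD; D -> j; E -> j; G -> SjS; G -> j.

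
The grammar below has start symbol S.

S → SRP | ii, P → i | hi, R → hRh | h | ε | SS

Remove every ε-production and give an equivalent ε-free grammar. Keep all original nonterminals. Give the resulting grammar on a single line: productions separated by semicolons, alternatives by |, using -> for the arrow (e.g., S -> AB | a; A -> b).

S -> SP | ii | SRP; P -> i | hi; R -> h | SS | hh | hRh

Nullable set: {R}.
S -> SRP: R nullable, giving SP | SRP.
Drop R -> ε.
R -> hRh: R nullable, giving hRh | hh.
Unchanged (no nullable symbols): S -> ii; P -> hi; P -> i; R -> SS; R -> h.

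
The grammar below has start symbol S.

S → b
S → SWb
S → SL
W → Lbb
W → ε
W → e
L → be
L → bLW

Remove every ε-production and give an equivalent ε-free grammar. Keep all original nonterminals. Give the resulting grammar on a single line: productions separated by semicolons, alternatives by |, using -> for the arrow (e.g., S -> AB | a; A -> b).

Nullable set: {W}.
S -> SWb: W nullable, giving SWb | Sb.
L -> bLW: W nullable, giving bL | bLW.
Drop W -> ε.
Unchanged (no nullable symbols): S -> SL; S -> b; L -> be; W -> Lbb; W -> e.

S -> b | SL | Sb | SWb; L -> bL | be | bLW; W -> e | Lbb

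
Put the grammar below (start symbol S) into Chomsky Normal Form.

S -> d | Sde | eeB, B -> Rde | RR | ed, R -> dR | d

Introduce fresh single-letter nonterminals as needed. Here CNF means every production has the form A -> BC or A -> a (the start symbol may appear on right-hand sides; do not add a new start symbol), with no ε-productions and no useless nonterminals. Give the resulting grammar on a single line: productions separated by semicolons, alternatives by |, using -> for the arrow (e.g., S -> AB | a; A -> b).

No ε-productions.
No unit productions to eliminate.
TERM: introduce A -> d, C -> e and substitute in every rule of length ≥2.
BIN: B -> RAC becomes B -> RD, D -> AC; S -> CCB becomes S -> CE, E -> CB; S -> SAC becomes S -> SF, F -> AC.

S -> d | CE | SF; A -> d; B -> CA | RD | RR; C -> e; D -> AC; E -> CB; F -> AC; R -> d | AR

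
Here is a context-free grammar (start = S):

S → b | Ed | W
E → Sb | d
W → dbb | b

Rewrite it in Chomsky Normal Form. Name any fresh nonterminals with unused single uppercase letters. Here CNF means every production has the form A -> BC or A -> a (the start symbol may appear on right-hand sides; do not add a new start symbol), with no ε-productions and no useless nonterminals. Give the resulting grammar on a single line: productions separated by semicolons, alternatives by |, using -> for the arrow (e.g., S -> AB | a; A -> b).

S -> b | BC | EB; A -> b; B -> d; C -> AA; E -> d | SA

No ε-productions.
After unit-elimination: S -> b | Ed | dbb; E -> d | Sb; W -> b | dbb.
TERM: introduce A -> b, B -> d and substitute in every rule of length ≥2.
BIN: S -> BAA becomes S -> BC, C -> AA; W -> BAA becomes W -> BD, D -> AA.
Drop unreachable/unproductive: W.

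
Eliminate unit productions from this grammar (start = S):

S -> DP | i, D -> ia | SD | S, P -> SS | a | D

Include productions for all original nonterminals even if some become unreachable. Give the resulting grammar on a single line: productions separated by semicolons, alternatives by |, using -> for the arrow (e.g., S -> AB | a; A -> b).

Unit productions: D->S, P->D.
Unit pairs (A ⇒* B via units): (D,S), (P,D), (P,S).
S: inherits non-unit rules of {S} → DP | i.
D: inherits non-unit rules of {D, S} → DP | SD | i | ia.
P: inherits non-unit rules of {D, P, S} → DP | SD | SS | a | i | ia.

S -> i | DP; D -> i | DP | SD | ia; P -> a | i | DP | SD | SS | ia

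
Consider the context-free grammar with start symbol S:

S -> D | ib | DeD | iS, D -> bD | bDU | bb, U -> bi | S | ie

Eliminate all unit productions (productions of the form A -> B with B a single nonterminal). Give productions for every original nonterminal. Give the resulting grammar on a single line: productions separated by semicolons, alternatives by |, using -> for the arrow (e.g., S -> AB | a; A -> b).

Unit productions: S->D, U->S.
Unit pairs (A ⇒* B via units): (S,D), (U,D), (U,S).
S: inherits non-unit rules of {D, S} → DeD | bD | bDU | bb | iS | ib.
D: inherits non-unit rules of {D} → bD | bDU | bb.
U: inherits non-unit rules of {D, S, U} → DeD | bD | bDU | bb | bi | iS | ib | ie.

S -> bD | bb | iS | ib | DeD | bDU; D -> bD | bb | bDU; U -> bD | bb | bi | iS | ib | ie | DeD | bDU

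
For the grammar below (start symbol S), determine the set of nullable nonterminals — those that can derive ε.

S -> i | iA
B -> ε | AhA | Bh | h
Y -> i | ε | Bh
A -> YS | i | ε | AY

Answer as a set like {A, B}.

Directly nullable (have an ε-rule): {A, B, Y}.
Not nullable: S — each has a terminal in every rule's right-hand side or depends on a non-nullable symbol.

{A, B, Y}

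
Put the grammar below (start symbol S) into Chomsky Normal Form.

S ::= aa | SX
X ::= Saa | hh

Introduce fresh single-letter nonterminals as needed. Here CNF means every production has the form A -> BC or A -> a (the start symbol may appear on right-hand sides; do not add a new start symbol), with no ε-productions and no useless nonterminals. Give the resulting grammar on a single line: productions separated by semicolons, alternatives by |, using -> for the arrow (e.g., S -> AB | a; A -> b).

S -> AA | SX; A -> a; B -> h; C -> AA; X -> BB | SC

No ε-productions.
No unit productions to eliminate.
TERM: introduce A -> a, B -> h and substitute in every rule of length ≥2.
BIN: X -> SAA becomes X -> SC, C -> AA.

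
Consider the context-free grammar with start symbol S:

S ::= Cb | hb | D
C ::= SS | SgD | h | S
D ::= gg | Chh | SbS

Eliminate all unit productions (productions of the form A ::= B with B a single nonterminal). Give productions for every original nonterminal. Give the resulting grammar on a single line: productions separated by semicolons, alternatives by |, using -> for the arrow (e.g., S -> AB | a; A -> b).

Unit productions: C->S, S->D.
Unit pairs (A ⇒* B via units): (C,D), (C,S), (S,D).
S: inherits non-unit rules of {D, S} → Cb | Chh | SbS | gg | hb.
C: inherits non-unit rules of {C, D, S} → Cb | Chh | SS | SbS | SgD | gg | h | hb.
D: inherits non-unit rules of {D} → Chh | SbS | gg.

S -> Cb | gg | hb | Chh | SbS; C -> h | Cb | SS | gg | hb | Chh | SbS | SgD; D -> gg | Chh | SbS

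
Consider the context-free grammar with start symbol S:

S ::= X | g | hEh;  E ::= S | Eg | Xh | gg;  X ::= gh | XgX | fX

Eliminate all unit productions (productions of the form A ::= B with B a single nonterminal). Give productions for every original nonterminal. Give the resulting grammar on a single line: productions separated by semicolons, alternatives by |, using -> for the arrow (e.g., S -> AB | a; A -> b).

Unit productions: E->S, S->X.
Unit pairs (A ⇒* B via units): (E,S), (E,X), (S,X).
S: inherits non-unit rules of {S, X} → XgX | fX | g | gh | hEh.
E: inherits non-unit rules of {E, S, X} → Eg | XgX | Xh | fX | g | gg | gh | hEh.
X: inherits non-unit rules of {X} → XgX | fX | gh.

S -> g | fX | gh | XgX | hEh; E -> g | Eg | Xh | fX | gg | gh | XgX | hEh; X -> fX | gh | XgX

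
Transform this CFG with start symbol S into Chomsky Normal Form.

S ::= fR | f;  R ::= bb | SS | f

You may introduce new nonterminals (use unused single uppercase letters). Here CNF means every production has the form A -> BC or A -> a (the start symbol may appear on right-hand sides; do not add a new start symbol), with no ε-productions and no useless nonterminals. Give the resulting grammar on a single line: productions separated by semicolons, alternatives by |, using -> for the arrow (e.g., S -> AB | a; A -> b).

No ε-productions.
No unit productions to eliminate.
TERM: introduce A -> b, B -> f and substitute in every rule of length ≥2.

S -> f | BR; A -> b; B -> f; R -> f | AA | SS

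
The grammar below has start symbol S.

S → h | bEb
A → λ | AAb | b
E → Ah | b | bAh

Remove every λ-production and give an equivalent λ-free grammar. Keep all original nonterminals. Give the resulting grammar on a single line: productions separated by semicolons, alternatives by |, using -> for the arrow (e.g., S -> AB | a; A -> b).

Nullable set: {A}.
Drop A -> λ.
A -> AAb: A, A nullable, giving AAb | Ab | b.
E -> Ah: A nullable, giving Ah | h.
E -> bAh: A nullable, giving bAh | bh.
Unchanged (no nullable symbols): S -> bEb; S -> h; A -> b; E -> b.

S -> h | bEb; A -> b | Ab | AAb; E -> b | h | Ah | bh | bAh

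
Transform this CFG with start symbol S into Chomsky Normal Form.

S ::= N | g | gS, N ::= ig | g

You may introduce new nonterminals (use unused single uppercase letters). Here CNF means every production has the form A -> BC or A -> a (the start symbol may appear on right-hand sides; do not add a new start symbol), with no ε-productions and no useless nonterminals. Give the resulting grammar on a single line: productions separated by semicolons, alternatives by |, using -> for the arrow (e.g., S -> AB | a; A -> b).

No ε-productions.
After unit-elimination: S -> g | gS | ig; N -> g | ig.
TERM: introduce B -> g, A -> i and substitute in every rule of length ≥2.
Drop unreachable/unproductive: N.

S -> g | AB | BS; A -> i; B -> g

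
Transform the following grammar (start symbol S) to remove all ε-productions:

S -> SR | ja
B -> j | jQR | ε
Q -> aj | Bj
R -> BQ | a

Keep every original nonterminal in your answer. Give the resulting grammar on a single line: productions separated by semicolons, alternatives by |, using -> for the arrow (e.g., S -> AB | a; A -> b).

Nullable set: {B}.
Drop B -> ε.
Q -> Bj: B nullable, giving Bj | j.
R -> BQ: B nullable, giving BQ | Q.
Unchanged (no nullable symbols): S -> SR; S -> ja; B -> j; B -> jQR; Q -> aj; R -> a.

S -> SR | ja; B -> j | jQR; Q -> j | Bj | aj; R -> Q | a | BQ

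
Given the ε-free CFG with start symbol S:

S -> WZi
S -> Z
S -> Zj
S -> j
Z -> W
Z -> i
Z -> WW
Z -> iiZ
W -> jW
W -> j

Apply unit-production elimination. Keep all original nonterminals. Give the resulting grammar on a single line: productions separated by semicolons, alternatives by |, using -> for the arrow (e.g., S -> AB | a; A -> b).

Unit productions: S->Z, Z->W.
Unit pairs (A ⇒* B via units): (S,W), (S,Z), (Z,W).
S: inherits non-unit rules of {S, W, Z} → WW | WZi | Zj | i | iiZ | j | jW.
W: inherits non-unit rules of {W} → j | jW.
Z: inherits non-unit rules of {W, Z} → WW | i | iiZ | j | jW.

S -> i | j | WW | Zj | jW | WZi | iiZ; W -> j | jW; Z -> i | j | WW | jW | iiZ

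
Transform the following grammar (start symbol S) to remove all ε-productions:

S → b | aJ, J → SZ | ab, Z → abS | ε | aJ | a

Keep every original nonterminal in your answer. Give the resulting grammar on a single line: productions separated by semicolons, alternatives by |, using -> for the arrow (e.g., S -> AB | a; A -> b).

Nullable set: {Z}.
J -> SZ: Z nullable, giving S | SZ.
Drop Z -> ε.
Unchanged (no nullable symbols): S -> aJ; S -> b; J -> ab; Z -> a; Z -> aJ; Z -> abS.

S -> b | aJ; J -> S | SZ | ab; Z -> a | aJ | abS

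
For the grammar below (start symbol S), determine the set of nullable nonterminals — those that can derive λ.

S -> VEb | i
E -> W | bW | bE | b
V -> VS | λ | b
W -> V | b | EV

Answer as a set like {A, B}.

Directly nullable (have an ε-rule): {V}.
W is nullable via W -> V (every symbol on the right is already known nullable).
E is nullable via E -> W (every symbol on the right is already known nullable).
Not nullable: S — each has a terminal in every rule's right-hand side or depends on a non-nullable symbol.

{E, V, W}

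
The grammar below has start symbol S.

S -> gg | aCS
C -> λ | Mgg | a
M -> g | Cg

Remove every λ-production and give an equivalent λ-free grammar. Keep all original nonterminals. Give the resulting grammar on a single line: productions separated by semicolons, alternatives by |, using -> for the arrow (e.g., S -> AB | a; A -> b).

Nullable set: {C}.
S -> aCS: C nullable, giving aCS | aS.
Drop C -> λ.
M -> Cg: C nullable, giving Cg | g.
Unchanged (no nullable symbols): S -> gg; C -> Mgg; C -> a; M -> g.

S -> aS | gg | aCS; C -> a | Mgg; M -> g | Cg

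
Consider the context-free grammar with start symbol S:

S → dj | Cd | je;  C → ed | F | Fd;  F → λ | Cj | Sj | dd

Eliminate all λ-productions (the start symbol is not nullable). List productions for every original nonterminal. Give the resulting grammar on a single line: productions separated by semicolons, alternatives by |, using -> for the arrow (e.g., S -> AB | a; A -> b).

Nullable set: {C, F}.
S -> Cd: C nullable, giving Cd | d.
C -> F: F nullable, giving F.
C -> Fd: F nullable, giving Fd | d.
Drop F -> λ.
F -> Cj: C nullable, giving Cj | j.
Unchanged (no nullable symbols): S -> dj; S -> je; C -> ed; F -> Sj; F -> dd.

S -> d | Cd | dj | je; C -> F | d | Fd | ed; F -> j | Cj | Sj | dd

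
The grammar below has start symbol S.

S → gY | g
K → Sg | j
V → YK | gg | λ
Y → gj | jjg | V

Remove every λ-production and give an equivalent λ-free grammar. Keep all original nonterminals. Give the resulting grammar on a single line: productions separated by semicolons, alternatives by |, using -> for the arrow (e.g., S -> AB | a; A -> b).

S -> g | gY; K -> j | Sg; V -> K | YK | gg; Y -> V | gj | jjg

Nullable set: {V, Y}.
S -> gY: Y nullable, giving g | gY.
Drop V -> λ.
V -> YK: Y nullable, giving K | YK.
Y -> V: V nullable, giving V.
Unchanged (no nullable symbols): S -> g; K -> Sg; K -> j; V -> gg; Y -> gj; Y -> jjg.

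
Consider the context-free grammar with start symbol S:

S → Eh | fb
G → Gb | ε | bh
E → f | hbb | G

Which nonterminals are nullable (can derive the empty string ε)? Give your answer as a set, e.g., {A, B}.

{E, G}

Directly nullable (have an ε-rule): {G}.
E is nullable via E -> G (every symbol on the right is already known nullable).
Not nullable: S — each has a terminal in every rule's right-hand side or depends on a non-nullable symbol.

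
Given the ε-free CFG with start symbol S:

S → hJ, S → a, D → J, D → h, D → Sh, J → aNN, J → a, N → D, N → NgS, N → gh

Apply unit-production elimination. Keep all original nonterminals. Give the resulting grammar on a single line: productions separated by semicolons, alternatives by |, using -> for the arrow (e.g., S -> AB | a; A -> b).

S -> a | hJ; D -> a | h | Sh | aNN; J -> a | aNN; N -> a | h | Sh | gh | NgS | aNN

Unit productions: D->J, N->D.
Unit pairs (A ⇒* B via units): (D,J), (N,D), (N,J).
S: inherits non-unit rules of {S} → a | hJ.
D: inherits non-unit rules of {D, J} → Sh | a | aNN | h.
J: inherits non-unit rules of {J} → a | aNN.
N: inherits non-unit rules of {D, J, N} → NgS | Sh | a | aNN | gh | h.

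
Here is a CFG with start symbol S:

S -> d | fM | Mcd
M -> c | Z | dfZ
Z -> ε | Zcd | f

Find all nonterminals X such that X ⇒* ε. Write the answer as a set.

{M, Z}

Directly nullable (have an ε-rule): {Z}.
M is nullable via M -> Z (every symbol on the right is already known nullable).
Not nullable: S — each has a terminal in every rule's right-hand side or depends on a non-nullable symbol.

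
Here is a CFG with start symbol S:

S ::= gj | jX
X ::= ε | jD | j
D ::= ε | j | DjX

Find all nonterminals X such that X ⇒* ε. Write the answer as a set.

{D, X}

Directly nullable (have an ε-rule): {D, X}.
Not nullable: S — each has a terminal in every rule's right-hand side or depends on a non-nullable symbol.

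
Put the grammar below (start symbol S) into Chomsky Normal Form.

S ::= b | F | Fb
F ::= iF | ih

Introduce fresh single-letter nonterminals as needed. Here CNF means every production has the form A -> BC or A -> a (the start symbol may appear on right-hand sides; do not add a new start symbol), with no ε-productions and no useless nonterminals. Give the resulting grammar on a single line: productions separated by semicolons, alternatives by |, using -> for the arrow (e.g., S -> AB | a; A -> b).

S -> b | AB | AF | FC; A -> i; B -> h; C -> b; F -> AB | AF

No ε-productions.
After unit-elimination: S -> b | Fb | iF | ih; F -> iF | ih.
TERM: introduce C -> b, B -> h, A -> i and substitute in every rule of length ≥2.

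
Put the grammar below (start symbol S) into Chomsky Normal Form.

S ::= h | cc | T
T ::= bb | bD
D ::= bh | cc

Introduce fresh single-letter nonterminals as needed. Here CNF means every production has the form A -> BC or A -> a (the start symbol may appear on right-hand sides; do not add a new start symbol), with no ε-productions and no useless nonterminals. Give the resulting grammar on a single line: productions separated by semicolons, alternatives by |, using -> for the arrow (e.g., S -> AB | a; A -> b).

S -> h | AA | AD | CC; A -> b; B -> h; C -> c; D -> AB | CC

No ε-productions.
After unit-elimination: S -> h | bD | bb | cc; D -> bh | cc; T -> bD | bb.
TERM: introduce A -> b, C -> c, B -> h and substitute in every rule of length ≥2.
Drop unreachable/unproductive: T.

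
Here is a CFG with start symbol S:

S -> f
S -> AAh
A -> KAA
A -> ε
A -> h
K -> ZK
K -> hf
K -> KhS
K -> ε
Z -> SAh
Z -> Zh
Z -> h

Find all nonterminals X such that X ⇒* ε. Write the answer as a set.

Directly nullable (have an ε-rule): {A, K}.
Not nullable: S, Z — each has a terminal in every rule's right-hand side or depends on a non-nullable symbol.

{A, K}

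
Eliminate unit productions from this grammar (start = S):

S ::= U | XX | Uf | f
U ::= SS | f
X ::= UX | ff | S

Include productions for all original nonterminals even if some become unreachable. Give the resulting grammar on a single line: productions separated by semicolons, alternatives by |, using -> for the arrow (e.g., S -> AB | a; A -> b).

Unit productions: S->U, X->S.
Unit pairs (A ⇒* B via units): (S,U), (X,S), (X,U).
S: inherits non-unit rules of {S, U} → SS | Uf | XX | f.
U: inherits non-unit rules of {U} → SS | f.
X: inherits non-unit rules of {S, U, X} → SS | UX | Uf | XX | f | ff.

S -> f | SS | Uf | XX; U -> f | SS; X -> f | SS | UX | Uf | XX | ff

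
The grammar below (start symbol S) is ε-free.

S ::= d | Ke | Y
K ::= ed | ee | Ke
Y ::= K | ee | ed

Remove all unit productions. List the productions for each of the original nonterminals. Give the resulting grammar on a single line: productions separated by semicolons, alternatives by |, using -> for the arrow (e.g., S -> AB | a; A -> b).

S -> d | Ke | ed | ee; K -> Ke | ed | ee; Y -> Ke | ed | ee

Unit productions: S->Y, Y->K.
Unit pairs (A ⇒* B via units): (S,K), (S,Y), (Y,K).
S: inherits non-unit rules of {K, S, Y} → Ke | d | ed | ee.
K: inherits non-unit rules of {K} → Ke | ed | ee.
Y: inherits non-unit rules of {K, Y} → Ke | ed | ee.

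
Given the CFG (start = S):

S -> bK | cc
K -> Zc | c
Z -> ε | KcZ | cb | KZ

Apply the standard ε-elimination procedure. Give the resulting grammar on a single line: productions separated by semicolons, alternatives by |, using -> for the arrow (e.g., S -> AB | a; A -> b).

Nullable set: {Z}.
K -> Zc: Z nullable, giving Zc | c.
Drop Z -> ε.
Z -> KZ: Z nullable, giving K | KZ.
Z -> KcZ: Z nullable, giving Kc | KcZ.
Unchanged (no nullable symbols): S -> bK; S -> cc; K -> c; Z -> cb.

S -> bK | cc; K -> c | Zc; Z -> K | KZ | Kc | cb | KcZ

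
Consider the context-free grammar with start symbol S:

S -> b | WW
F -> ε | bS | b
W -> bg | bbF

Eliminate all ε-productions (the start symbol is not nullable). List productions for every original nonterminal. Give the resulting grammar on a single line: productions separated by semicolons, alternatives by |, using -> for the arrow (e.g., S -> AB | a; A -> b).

S -> b | WW; F -> b | bS; W -> bb | bg | bbF

Nullable set: {F}.
Drop F -> ε.
W -> bbF: F nullable, giving bb | bbF.
Unchanged (no nullable symbols): S -> WW; S -> b; F -> b; F -> bS; W -> bg.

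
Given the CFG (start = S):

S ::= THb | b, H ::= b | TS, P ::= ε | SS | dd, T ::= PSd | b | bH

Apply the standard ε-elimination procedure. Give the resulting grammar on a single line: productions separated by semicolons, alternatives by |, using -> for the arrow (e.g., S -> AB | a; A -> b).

Nullable set: {P}.
Drop P -> ε.
T -> PSd: P nullable, giving PSd | Sd.
Unchanged (no nullable symbols): S -> THb; S -> b; H -> TS; H -> b; P -> SS; P -> dd; T -> b; T -> bH.

S -> b | THb; H -> b | TS; P -> SS | dd; T -> b | Sd | bH | PSd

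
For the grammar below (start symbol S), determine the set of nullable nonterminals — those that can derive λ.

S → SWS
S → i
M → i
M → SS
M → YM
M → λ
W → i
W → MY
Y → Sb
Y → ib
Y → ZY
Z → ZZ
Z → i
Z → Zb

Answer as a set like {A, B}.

{M}

Directly nullable (have an ε-rule): {M}.
Not nullable: S, W, Y, Z — each has a terminal in every rule's right-hand side or depends on a non-nullable symbol.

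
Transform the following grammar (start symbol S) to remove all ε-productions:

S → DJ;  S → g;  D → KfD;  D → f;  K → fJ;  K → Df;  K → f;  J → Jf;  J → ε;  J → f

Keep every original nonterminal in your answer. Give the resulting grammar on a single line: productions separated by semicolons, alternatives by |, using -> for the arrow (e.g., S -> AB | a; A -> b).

S -> D | g | DJ; D -> f | KfD; J -> f | Jf; K -> f | Df | fJ

Nullable set: {J}.
S -> DJ: J nullable, giving D | DJ.
Drop J -> ε.
J -> Jf: J nullable, giving Jf | f.
K -> fJ: J nullable, giving f | fJ.
Unchanged (no nullable symbols): S -> g; D -> KfD; D -> f; J -> f; K -> Df; K -> f.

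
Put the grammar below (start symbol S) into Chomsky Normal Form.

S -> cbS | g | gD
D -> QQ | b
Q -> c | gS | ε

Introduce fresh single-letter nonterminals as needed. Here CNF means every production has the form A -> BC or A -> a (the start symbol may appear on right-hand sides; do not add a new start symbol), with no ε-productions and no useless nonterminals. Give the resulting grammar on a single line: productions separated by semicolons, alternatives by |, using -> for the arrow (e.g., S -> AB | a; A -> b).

Nullable: {D, Q}; after ε-elimination: S -> g | gD | cbS; D -> Q | b | QQ; Q -> c | gS.
After unit-elimination: S -> g | gD | cbS; D -> b | c | QQ | gS; Q -> c | gS.
TERM: introduce C -> b, B -> c, A -> g and substitute in every rule of length ≥2.
BIN: S -> BCS becomes S -> BE, E -> CS.

S -> g | AD | BE; A -> g; B -> c; C -> b; D -> b | c | AS | QQ; E -> CS; Q -> c | AS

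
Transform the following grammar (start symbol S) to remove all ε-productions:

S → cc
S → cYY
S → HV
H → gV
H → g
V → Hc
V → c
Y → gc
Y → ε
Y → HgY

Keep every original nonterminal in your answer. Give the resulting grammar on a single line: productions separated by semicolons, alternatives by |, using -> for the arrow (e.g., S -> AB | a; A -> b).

Nullable set: {Y}.
S -> cYY: Y, Y nullable, giving c | cY | cYY.
Drop Y -> ε.
Y -> HgY: Y nullable, giving Hg | HgY.
Unchanged (no nullable symbols): S -> HV; S -> cc; H -> g; H -> gV; V -> Hc; V -> c; Y -> gc.

S -> c | HV | cY | cc | cYY; H -> g | gV; V -> c | Hc; Y -> Hg | gc | HgY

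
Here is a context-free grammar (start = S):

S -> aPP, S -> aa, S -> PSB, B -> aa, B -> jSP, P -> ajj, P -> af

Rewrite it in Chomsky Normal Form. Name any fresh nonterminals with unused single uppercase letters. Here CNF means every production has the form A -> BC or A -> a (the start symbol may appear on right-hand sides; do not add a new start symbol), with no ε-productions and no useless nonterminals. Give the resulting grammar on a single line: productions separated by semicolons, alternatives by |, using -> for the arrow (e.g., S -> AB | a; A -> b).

No ε-productions.
No unit productions to eliminate.
TERM: introduce A -> a, D -> f, C -> j and substitute in every rule of length ≥2.
BIN: B -> CSP becomes B -> CE, E -> SP; P -> ACC becomes P -> AF, F -> CC; S -> APP becomes S -> AG, G -> PP; S -> PSB becomes S -> PH, H -> SB.

S -> AA | AG | PH; A -> a; B -> AA | CE; C -> j; D -> f; E -> SP; F -> CC; G -> PP; H -> SB; P -> AD | AF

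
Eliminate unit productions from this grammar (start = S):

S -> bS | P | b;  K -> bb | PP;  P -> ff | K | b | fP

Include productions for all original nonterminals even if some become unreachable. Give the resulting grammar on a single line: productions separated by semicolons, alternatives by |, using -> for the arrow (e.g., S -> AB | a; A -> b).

Unit productions: P->K, S->P.
Unit pairs (A ⇒* B via units): (P,K), (S,K), (S,P).
S: inherits non-unit rules of {K, P, S} → PP | b | bS | bb | fP | ff.
K: inherits non-unit rules of {K} → PP | bb.
P: inherits non-unit rules of {K, P} → PP | b | bb | fP | ff.

S -> b | PP | bS | bb | fP | ff; K -> PP | bb; P -> b | PP | bb | fP | ff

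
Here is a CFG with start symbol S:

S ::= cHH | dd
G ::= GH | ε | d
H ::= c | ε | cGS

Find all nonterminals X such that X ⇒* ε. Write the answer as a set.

Directly nullable (have an ε-rule): {G, H}.
Not nullable: S — each has a terminal in every rule's right-hand side or depends on a non-nullable symbol.

{G, H}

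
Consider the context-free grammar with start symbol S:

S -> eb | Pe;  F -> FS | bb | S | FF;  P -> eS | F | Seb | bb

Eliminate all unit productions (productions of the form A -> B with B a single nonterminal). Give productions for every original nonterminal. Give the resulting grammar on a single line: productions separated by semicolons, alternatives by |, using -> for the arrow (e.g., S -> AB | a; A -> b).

S -> Pe | eb; F -> FF | FS | Pe | bb | eb; P -> FF | FS | Pe | bb | eS | eb | Seb

Unit productions: F->S, P->F.
Unit pairs (A ⇒* B via units): (F,S), (P,F), (P,S).
S: inherits non-unit rules of {S} → Pe | eb.
F: inherits non-unit rules of {F, S} → FF | FS | Pe | bb | eb.
P: inherits non-unit rules of {F, P, S} → FF | FS | Pe | Seb | bb | eS | eb.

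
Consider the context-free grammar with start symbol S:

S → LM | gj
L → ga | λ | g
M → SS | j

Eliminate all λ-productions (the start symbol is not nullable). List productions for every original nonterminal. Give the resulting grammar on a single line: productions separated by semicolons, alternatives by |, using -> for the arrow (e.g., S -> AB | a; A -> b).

S -> M | LM | gj; L -> g | ga; M -> j | SS

Nullable set: {L}.
S -> LM: L nullable, giving LM | M.
Drop L -> λ.
Unchanged (no nullable symbols): S -> gj; L -> g; L -> ga; M -> SS; M -> j.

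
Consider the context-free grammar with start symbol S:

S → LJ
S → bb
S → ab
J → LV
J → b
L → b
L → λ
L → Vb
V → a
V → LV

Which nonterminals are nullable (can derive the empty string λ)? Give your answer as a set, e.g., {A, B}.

{L}

Directly nullable (have an ε-rule): {L}.
Not nullable: J, S, V — each has a terminal in every rule's right-hand side or depends on a non-nullable symbol.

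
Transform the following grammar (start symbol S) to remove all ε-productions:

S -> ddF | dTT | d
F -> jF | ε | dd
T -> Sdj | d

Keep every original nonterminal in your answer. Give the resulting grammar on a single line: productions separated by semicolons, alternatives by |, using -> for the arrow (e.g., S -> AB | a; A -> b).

Nullable set: {F}.
S -> ddF: F nullable, giving dd | ddF.
Drop F -> ε.
F -> jF: F nullable, giving j | jF.
Unchanged (no nullable symbols): S -> d; S -> dTT; F -> dd; T -> Sdj; T -> d.

S -> d | dd | dTT | ddF; F -> j | dd | jF; T -> d | Sdj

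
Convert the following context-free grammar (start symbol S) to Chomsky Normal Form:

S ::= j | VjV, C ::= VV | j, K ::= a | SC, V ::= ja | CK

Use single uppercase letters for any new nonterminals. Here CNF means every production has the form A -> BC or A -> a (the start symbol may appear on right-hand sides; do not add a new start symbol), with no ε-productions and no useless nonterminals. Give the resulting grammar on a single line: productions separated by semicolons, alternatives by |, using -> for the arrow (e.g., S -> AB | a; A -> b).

No ε-productions.
No unit productions to eliminate.
TERM: introduce B -> a, A -> j and substitute in every rule of length ≥2.
BIN: S -> VAV becomes S -> VD, D -> AV.

S -> j | VD; A -> j; B -> a; C -> j | VV; D -> AV; K -> a | SC; V -> AB | CK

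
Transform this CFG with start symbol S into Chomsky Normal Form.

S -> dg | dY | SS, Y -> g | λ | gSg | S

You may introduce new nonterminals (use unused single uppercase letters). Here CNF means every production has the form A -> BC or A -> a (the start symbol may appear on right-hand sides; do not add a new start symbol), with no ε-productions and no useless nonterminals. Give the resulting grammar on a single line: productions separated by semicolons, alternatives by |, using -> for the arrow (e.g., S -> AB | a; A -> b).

S -> d | AB | AY | SS; A -> d; B -> g; C -> SB; Y -> d | g | AB | AY | BC | SS

Nullable: {Y}; after ε-elimination: S -> d | SS | dY | dg; Y -> S | g | gSg.
After unit-elimination: S -> d | SS | dY | dg; Y -> d | g | SS | dY | dg | gSg.
TERM: introduce A -> d, B -> g and substitute in every rule of length ≥2.
BIN: Y -> BSB becomes Y -> BC, C -> SB.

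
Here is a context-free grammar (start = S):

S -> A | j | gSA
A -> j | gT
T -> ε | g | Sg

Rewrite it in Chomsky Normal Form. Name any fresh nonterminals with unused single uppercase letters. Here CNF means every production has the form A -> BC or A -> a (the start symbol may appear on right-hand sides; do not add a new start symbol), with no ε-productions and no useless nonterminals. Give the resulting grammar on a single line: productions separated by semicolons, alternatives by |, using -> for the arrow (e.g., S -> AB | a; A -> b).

Nullable: {T}; after ε-elimination: S -> A | j | gSA; A -> g | j | gT; T -> g | Sg.
After unit-elimination: S -> g | j | gT | gSA; A -> g | j | gT; T -> g | Sg.
TERM: introduce B -> g and substitute in every rule of length ≥2.
BIN: S -> BSA becomes S -> BC, C -> SA.

S -> g | j | BC | BT; A -> g | j | BT; B -> g; C -> SA; T -> g | SB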